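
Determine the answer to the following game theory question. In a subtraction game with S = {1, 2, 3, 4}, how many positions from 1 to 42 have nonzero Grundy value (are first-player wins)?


Subtraction set S = {1, 2, 3, 4}, so G(n) = n mod 5.
G(n) = 0 when n is a multiple of 5.
Multiples of 5 in [1, 42]: 8
N-positions (nonzero Grundy) = 42 - 8 = 34

34


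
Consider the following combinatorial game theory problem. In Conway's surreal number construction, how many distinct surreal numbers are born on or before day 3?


Day 0: {|} = 0 is born. Count = 1.
Day n: the number of surreal numbers born by day n is 2^(n+1) - 1.
By day 0: 2^1 - 1 = 1
By day 1: 2^2 - 1 = 3
By day 2: 2^3 - 1 = 7
By day 3: 2^4 - 1 = 15
By day 3: 15 surreal numbers.

15


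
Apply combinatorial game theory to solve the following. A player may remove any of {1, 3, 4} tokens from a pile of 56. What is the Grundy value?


The subtraction set is S = {1, 3, 4}.
G(k) = mex{ G(k - s) : s in S, s <= k }. We compute iteratively: G(0) = 0.
G(1) = mex({0}) = 1
G(2) = mex({1}) = 0
G(3) = mex({0}) = 1
G(4) = mex({0, 1}) = 2
G(5) = mex({0, 1, 2}) = 3
G(6) = mex({0, 1, 3}) = 2
G(7) = mex({1, 2}) = 0
G(8) = mex({0, 2, 3}) = 1
G(9) = mex({1, 2, 3}) = 0
G(10) = mex({0, 2}) = 1
Observe that G(7)..G(10) = 0, 1, 0, 1 repeats G(0)..G(3) = 0, 1, 0, 1.
For k >= max(S) = 4, G(k) is determined by the previous 4 values G(k-4)..G(k-1); a window of 4 consecutive values has recurred shifted by 7, so by induction G(k + 7) = G(k) for all k >= 0: the sequence is periodic from the start with period 7.
One period: G(0..6) = 0, 1, 0, 1, 2, 3, 2.
56 mod 7 = 0, so G(56) = G(0) = 0.

0


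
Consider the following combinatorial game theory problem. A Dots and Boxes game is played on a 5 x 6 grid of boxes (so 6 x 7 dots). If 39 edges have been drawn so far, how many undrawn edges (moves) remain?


Grid: 5 x 6 boxes, i.e. 6 rows and 7 columns of dots.
Horizontal edges: (rows + 1) * cols = 6 * 6 = 36
Vertical edges: rows * (cols + 1) = 5 * 7 = 35
Total edges: 36 + 35 = 71
Edges drawn: 39
Remaining: 71 - 39 = 32

32


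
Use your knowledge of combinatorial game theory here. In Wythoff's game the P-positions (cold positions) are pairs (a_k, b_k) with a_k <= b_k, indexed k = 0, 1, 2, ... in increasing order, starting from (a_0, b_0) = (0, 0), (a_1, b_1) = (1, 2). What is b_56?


By Wythoff's theorem, a_k = floor(k * phi) and b_k = floor(k * phi^2) = a_k + k, where phi = (1 + sqrt(5))/2 is the golden ratio.
phi = (1 + sqrt(5))/2 = 1.618034
phi^2 = phi + 1 = 2.618034
k = 56
k * phi^2 = 56 * 2.618034 = 146.609903
b_56 = floor(k * phi^2) = 146 (check: a_56 + k = 90 + 56 = 146)

146


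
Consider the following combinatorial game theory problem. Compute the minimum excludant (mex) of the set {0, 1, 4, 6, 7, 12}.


Set = {0, 1, 4, 6, 7, 12}
0 is in the set.
1 is in the set.
2 is NOT in the set. This is the mex.
mex = 2

2


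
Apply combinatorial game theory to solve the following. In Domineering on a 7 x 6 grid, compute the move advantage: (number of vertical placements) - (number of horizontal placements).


Board is 7 x 6 (rows x cols).
Left (vertical) placements: (rows-1) * cols = 6 * 6 = 36
Right (horizontal) placements: rows * (cols-1) = 7 * 5 = 35
Advantage = Left - Right = 36 - 35 = 1

1


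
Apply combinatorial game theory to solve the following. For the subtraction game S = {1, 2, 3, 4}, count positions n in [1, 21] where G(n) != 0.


Subtraction set S = {1, 2, 3, 4}, so G(n) = n mod 5.
G(n) = 0 when n is a multiple of 5.
Multiples of 5 in [1, 21]: 4
N-positions (nonzero Grundy) = 21 - 4 = 17

17


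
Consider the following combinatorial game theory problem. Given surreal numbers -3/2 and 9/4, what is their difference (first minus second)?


x = -3/2, y = 9/4
Converting to common denominator: 4
x = -6/4, y = 9/4
x - y = -3/2 - 9/4 = -15/4

-15/4


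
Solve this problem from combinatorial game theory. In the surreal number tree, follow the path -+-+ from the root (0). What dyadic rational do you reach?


Sign expansion: -+-+
Rule: track bounds (lo, hi), initially (-inf, +inf). On '+', the current value becomes lo and we move to the simplest number in (value, hi): value + 1 if hi = +inf, otherwise the midpoint (value + hi)/2. On '-', the current value becomes hi and we move to value - 1 if lo = -inf, otherwise the midpoint (lo + value)/2.
Start at 0.
Step 1: sign = -, move left. Bounds: (-inf, 0). Value = -1
Step 2: sign = +, move right. Bounds: (-1, 0). Value = -1/2
Step 3: sign = -, move left. Bounds: (-1, -1/2). Value = -3/4
Step 4: sign = +, move right. Bounds: (-3/4, -1/2). Value = -5/8
The surreal number with sign expansion -+-+ is -5/8.

-5/8


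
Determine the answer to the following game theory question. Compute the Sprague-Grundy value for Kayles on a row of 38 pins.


Kayles: a move removes 1 or 2 adjacent pins from a contiguous row.
Removing pins from a row of k leaves two independent rows (a, b) with a + b = k - 1 (one pin) or a + b = k - 2 (two pins); an end removal gives a = 0.
By Sprague-Grundy, G(k) = mex{ G(a) XOR G(b) } over all these splits. G(0) = 0.
G(1): splits (0,0):0^0=0 -> mex({0}) = 1
G(2): splits (0,1):0^1=1 (0,0):0^0=0 -> mex({0, 1}) = 2
G(3): splits (0,2):0^2=2 (1,1):1^1=0 (0,1):0^1=1 -> mex({0, 1, 2}) = 3
G(4): splits (0,3):0^3=3 (1,2):1^2=3 (0,2):0^2=2 (1,1):1^1=0 -> mex({0, 2, 3}) = 1
G(5): splits (0,4):0^1=1 (1,3):1^3=2 (2,2):2^2=0 (0,3):0^3=3 (1,2):1^2=3 -> mex({0, 1, 2, 3}) = 4
G(6) = mex({0, 1, 2, 4}) = 3
G(7) = mex({0, 1, 3, 4, 5}) = 2
G(8) = mex({0, 2, 3, 5, 6}) = 1
G(9) = mex({0, 1, 2, 3, 6, 7}) = 4
G(10) = mex({0, 1, 3, 4, 5, 7}) = 2
G(11) = mex({0, 1, 2, 3, 4, 5}) = 6
G(12) = mex({0, 1, 2, 3, 5, 6, 7}) = 4
G(13) = mex({0, 2, 3, 4, 6, 7}) = 1
G(14) = mex({0, 1, 4, 5, 6, 7}) = 2
G(15) = mex({0, 1, 2, 3, 4, 5, 6}) = 7
G(16) = mex({0, 2, 3, 5, 6, 7}) = 1
G(17) = mex({0, 1, 2, 3, 5, 6, 7}) = 4
G(18) = mex({0, 1, 2, 4, 5, 6}) = 3
G(19) = mex({0, 1, 3, 4, 5, 7}) = 2
G(20) = mex({0, 2, 3, 4, 5, 6, 7}) = 1
G(21) = mex({0, 1, 2, 3, 5, 6, 7}) = 4
G(22) = mex({0, 1, 2, 3, 4, 5, 7}) = 6
G(23) = mex({0, 1, 2, 3, 4, 5, 6}) = 7
G(24) = mex({0, 1, 2, 3, 5, 6, 7}) = 4
G(25) = mex({0, 2, 3, 4, 6, 7}) = 1
G(26) = mex({0, 1, 3, 4, 5, 6, 7}) = 2
G(27) = mex({0, 1, 2, 3, 4, 5, 6, 7}) = 8
G(28) = mex({0, 1, 2, 3, 4, 6, 7, 8}) = 5
G(29) = mex({0, 1, 2, 3, 5, 6, 7, 8, 9}) = 4
G(30) = mex({0, 1, 2, 3, 4, 5, 6, 9, 10}) = 7
G(31) = mex({0, 1, 3, 4, 5, 7, 10, 11}) = 2
G(32) = mex({0, 2, 3, 4, 5, 6, 7, 9, 11}) = 1
G(33) = mex({0, 1, 2, 3, 4, 5, 6, 7, 9, 12}) = 8
G(34) = mex({0, 1, 2, 3, 4, 5, 7, 8, 11, 12}) = 6
G(35) = mex({0, 1, 2, 3, 4, 5, 6, 8, 9, 10, 11}) = 7
G(36) = mex({0, 1, 2, 3, 5, 6, 7, 9, 10}) = 4
G(37) = mex({0, 2, 3, 4, 6, 7, 9, 10, 11, 12}) = 1
G(38) = mex({0, 1, 3, 4, 5, 6, 7, 9, 10, 11, 12}) = 2
Therefore G(38) = 2.

2


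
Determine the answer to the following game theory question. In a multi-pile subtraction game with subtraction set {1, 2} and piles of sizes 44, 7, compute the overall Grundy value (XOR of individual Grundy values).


Subtraction set: {1, 2}
For this subtraction set, G(n) = n mod 3 (period = max + 1 = 3).
Pile 1 (size 44): G(44) = 44 mod 3 = 2
Pile 2 (size 7): G(7) = 7 mod 3 = 1
Total Grundy value = XOR of all: 2 XOR 1 = 3

3


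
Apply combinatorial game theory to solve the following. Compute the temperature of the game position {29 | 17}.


The game is {29 | 17}, a switch {a | b} with numbers a > b.
Cooling {a | b} by t gives {a - t | b + t}, which stops being hot when a - t = b + t, i.e. at t = (a - b)/2. So the temperature of a switch is (a - b)/2.
Temperature = (Left option - Right option) / 2
= (29 - (17)) / 2
= 12 / 2
= 6

6


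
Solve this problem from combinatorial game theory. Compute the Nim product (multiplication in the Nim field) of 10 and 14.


Nim multiplication is bilinear over XOR: (u XOR v) * w = (u*w) XOR (v*w).
So we split each operand into its bit components and XOR the pairwise Nim products.
10 = 2 + 8 (as XOR of powers of 2).
14 = 2 + 4 + 8 (as XOR of powers of 2).
Using the standard Nim-product table on single bits:
  2*2 = 3,   2*4 = 8,   2*8 = 12,
  4*4 = 6,   4*8 = 11,  8*8 = 13,
and  1*x = x (identity), k*l = l*k (commutative).
Pairwise Nim products:
  2 * 2 = 3
  2 * 4 = 8
  2 * 8 = 12
  8 * 2 = 12
  8 * 4 = 11
  8 * 8 = 13
XOR them: 3 XOR 8 XOR 12 XOR 12 XOR 11 XOR 13 = 13.
Result: 10 * 14 = 13 (in Nim).

13


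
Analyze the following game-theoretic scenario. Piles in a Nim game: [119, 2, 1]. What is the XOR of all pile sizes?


We need the XOR (exclusive or) of all pile sizes.
After XOR-ing pile 1 (size 119): 0 XOR 119 = 119
After XOR-ing pile 2 (size 2): 119 XOR 2 = 117
After XOR-ing pile 3 (size 1): 117 XOR 1 = 116
The Nim-value of this position is 116.

116


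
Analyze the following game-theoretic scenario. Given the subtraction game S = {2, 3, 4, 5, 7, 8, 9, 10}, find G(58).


The subtraction set is S = {2, 3, 4, 5, 7, 8, 9, 10}.
G(k) = mex{ G(k - s) : s in S, s <= k }. We compute iteratively: G(0) = 0.
G(1) = mex({}) = 0
G(2) = mex({0}) = 1
G(3) = mex({0}) = 1
G(4) = mex({0, 1}) = 2
G(5) = mex({0, 1}) = 2
G(6) = mex({0, 1, 2}) = 3
G(7) = mex({0, 1, 2}) = 3
G(8) = mex({0, 1, 2, 3}) = 4
G(9) = mex({0, 1, 2, 3}) = 4
G(10) = mex({0, 1, 2, 3, 4}) = 5
G(11) = mex({0, 1, 2, 3, 4}) = 5
G(12) = mex({1, 2, 3, 4, 5}) = 0
G(13) = mex({1, 2, 3, 4, 5}) = 0
G(14) = mex({0, 2, 3, 4, 5}) = 1
G(15) = mex({0, 2, 3, 4, 5}) = 1
G(16) = mex({0, 1, 3, 4, 5}) = 2
G(17) = mex({0, 1, 3, 4, 5}) = 2
G(18) = mex({0, 1, 2, 4, 5}) = 3
G(19) = mex({0, 1, 2, 4, 5}) = 3
G(20) = mex({0, 1, 2, 3, 5}) = 4
G(21) = mex({0, 1, 2, 3, 5}) = 4
Observe that G(12)..G(21) = 0, 0, 1, 1, 2, 2, 3, 3, 4, 4 repeats G(0)..G(9) = 0, 0, 1, 1, 2, 2, 3, 3, 4, 4.
For k >= max(S) = 10, G(k) is determined by the previous 10 values G(k-10)..G(k-1); a window of 10 consecutive values has recurred shifted by 12, so by induction G(k + 12) = G(k) for all k >= 0: the sequence is periodic from the start with period 12.
One period: G(0..11) = 0, 0, 1, 1, 2, 2, 3, 3, 4, 4, 5, 5.
58 mod 12 = 10, so G(58) = G(10) = 5.

5


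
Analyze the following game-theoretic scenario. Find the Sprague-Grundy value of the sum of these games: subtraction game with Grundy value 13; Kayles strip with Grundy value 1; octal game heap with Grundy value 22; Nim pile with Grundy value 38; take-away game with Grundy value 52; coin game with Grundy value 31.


By the Sprague-Grundy theorem, the Grundy value of a sum of games is the XOR of individual Grundy values.
subtraction game: Grundy value = 13. Running XOR: 0 XOR 13 = 13
Kayles strip: Grundy value = 1. Running XOR: 13 XOR 1 = 12
octal game heap: Grundy value = 22. Running XOR: 12 XOR 22 = 26
Nim pile: Grundy value = 38. Running XOR: 26 XOR 38 = 60
take-away game: Grundy value = 52. Running XOR: 60 XOR 52 = 8
coin game: Grundy value = 31. Running XOR: 8 XOR 31 = 23
The combined Grundy value is 23.

23


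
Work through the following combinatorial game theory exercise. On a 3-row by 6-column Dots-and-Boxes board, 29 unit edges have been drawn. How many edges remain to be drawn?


Grid: 3 x 6 boxes, i.e. 4 rows and 7 columns of dots.
Horizontal edges: (rows + 1) * cols = 4 * 6 = 24
Vertical edges: rows * (cols + 1) = 3 * 7 = 21
Total edges: 24 + 21 = 45
Edges drawn: 29
Remaining: 45 - 29 = 16

16


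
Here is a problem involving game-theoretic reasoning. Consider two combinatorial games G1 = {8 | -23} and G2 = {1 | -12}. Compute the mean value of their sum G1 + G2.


G1 = {8 | -23}, G2 = {1 | -12}
Each is a switch {a | b} with numbers a > b; its mean value is (a + b)/2, and mean value is additive over game sums: m(G1 + G2) = m(G1) + m(G2).
Mean of G1 = (8 + (-23))/2 = -15/2 = -15/2
Mean of G2 = (1 + (-12))/2 = -11/2 = -11/2
Mean of G1 + G2 = -15/2 + -11/2 = -13

-13


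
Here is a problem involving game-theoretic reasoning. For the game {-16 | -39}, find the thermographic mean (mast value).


Game = {-16 | -39}, a switch {a | b} with numbers a > b.
Its thermograph has left wall a - t and right wall b + t, which meet at t = (a - b)/2, where both equal (a + b)/2. So the mast (mean value) is at (a + b)/2.
Mean = (-16 + (-39))/2 = -55/2 = -55/2

-55/2


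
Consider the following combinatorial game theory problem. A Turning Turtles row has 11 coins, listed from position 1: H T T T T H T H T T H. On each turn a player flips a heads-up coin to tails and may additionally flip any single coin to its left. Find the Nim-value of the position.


Coins: H T T T T H T H T T H
Key fact: a single head at position k behaves exactly like a Nim heap of size k (turning it to T and optionally flipping a coin at j < k corresponds to moving the heap from k to j, or to 0), and heads combine as a disjunctive sum (two heads at the same place would cancel, matching j XOR j = 0). So the Nim-value is the XOR of the 1-indexed positions of the heads.
Face-up positions (1-indexed): [1, 6, 8, 11]
XOR 0 with 1: 0 XOR 1 = 1
XOR 1 with 6: 1 XOR 6 = 7
XOR 7 with 8: 7 XOR 8 = 15
XOR 15 with 11: 15 XOR 11 = 4
Nim-value = 4

4


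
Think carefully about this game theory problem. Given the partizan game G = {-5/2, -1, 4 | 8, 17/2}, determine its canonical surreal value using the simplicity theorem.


Left options: {-5/2, -1, 4}, max = 4
Right options: {8, 17/2}, min = 8
All options are numbers and max(Left) < min(Right), so by the simplicity theorem the value is the simplest (earliest-born) number strictly between 4 and 8.
Integers 5 through 7 all lie strictly between 4 and 8.
Among integers, the simplest (lowest birthday = smallest |n|; 0 is born on day 0, +-n on day n) is 5.
No non-integer in the interval can be simpler: if x is a non-integer in the interval, then floor(x) or ceil(x) also lies in the interval (the interval contains an integer), and both are proper prefixes of x's sign expansion, i.e. born earlier. So the game value is 5.
Game value = 5

5


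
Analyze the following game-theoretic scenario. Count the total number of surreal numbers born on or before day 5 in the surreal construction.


Day 0: {|} = 0 is born. Count = 1.
Day n: the number of surreal numbers born by day n is 2^(n+1) - 1.
By day 0: 2^1 - 1 = 1
By day 1: 2^2 - 1 = 3
By day 2: 2^3 - 1 = 7
By day 3: 2^4 - 1 = 15
By day 4: 2^5 - 1 = 31
By day 5: 2^6 - 1 = 63
By day 5: 63 surreal numbers.

63


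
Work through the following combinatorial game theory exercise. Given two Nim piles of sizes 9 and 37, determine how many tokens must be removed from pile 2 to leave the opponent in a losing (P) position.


Piles: 9 and 37
Current XOR: 9 XOR 37 = 44 (non-zero, so this is an N-position).
To make the XOR zero, we need to find a move that balances the piles.
For pile 2 (size 37): target = 37 XOR 44 = 9
We reduce pile 2 from 37 to 9.
Tokens removed: 37 - 9 = 28
Verification: 9 XOR 9 = 0

28


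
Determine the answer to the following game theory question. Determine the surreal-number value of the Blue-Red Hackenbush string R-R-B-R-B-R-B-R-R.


Edges (from ground): R-R-B-R-B-R-B-R-R
By Berlekamp's sign-expansion rule, a Blue-Red Hackenbush stalk has the value of the surreal number whose sign sequence is the edge sequence with B -> + and R -> -.
Sign sequence: --+-+-+--
Trace the sign expansion in the surreal number tree, starting from 0:
Edge 1: R (sign -) -> bounds (-inf, 0), value = -1
Edge 2: R (sign -) -> bounds (-inf, -1), value = -2
Edge 3: B (sign +) -> bounds (-2, -1), value = -3/2
Edge 4: R (sign -) -> bounds (-2, -3/2), value = -7/4
Edge 5: B (sign +) -> bounds (-7/4, -3/2), value = -13/8
Edge 6: R (sign -) -> bounds (-7/4, -13/8), value = -27/16
Edge 7: B (sign +) -> bounds (-27/16, -13/8), value = -53/32
Edge 8: R (sign -) -> bounds (-27/16, -53/32), value = -107/64
Edge 9: R (sign -) -> bounds (-27/16, -107/64), value = -215/128
Game value = -215/128

-215/128


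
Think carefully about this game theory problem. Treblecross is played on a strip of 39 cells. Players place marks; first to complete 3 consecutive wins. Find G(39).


Treblecross: place X on empty cells; 3-in-a-row wins.
Playing within two cells of an existing X lets the opponent win at once, so sensible play treats the cells i-2..i+2 around each X as dead. The player left with no safe cell loses, so this is a normal-play take-away game on strips of safe cells.
Placing X at cell i (0-indexed) of a strip of k safe cells leaves independent strips of sizes max(0, i-2) and max(0, k-i-3). Hence G(k) = mex{ G(max(0,i-2)) XOR G(max(0,k-i-3)) : 0 <= i < k }, with G(0) = 0.
G(1): splits (0,0):0^0=0 -> mex({0}) = 1
G(2): splits (0,0):0^0=0 -> mex({0}) = 1
G(3): splits (0,0):0^0=0 -> mex({0}) = 1
G(4): splits (0,1):0^1=1 (0,0):0^0=0 -> mex({0, 1}) = 2
G(5): splits (0,2):0^1=1 (0,1):0^1=1 (0,0):0^0=0 -> mex({0, 1}) = 2
G(6) = mex({1}) = 0
G(7) = mex({0, 1, 2}) = 3
G(8) = mex({0, 1, 2}) = 3
G(9) = mex({0, 2}) = 1
G(10) = mex({0, 2, 3}) = 1
G(11) = mex({0, 3}) = 1
G(12) = mex({1, 3}) = 0
G(13) = mex({0, 1, 2, 3}) = 4
G(14) = mex({0, 1, 2}) = 3
G(15) = mex({0, 1, 2}) = 3
G(16) = mex({0, 1, 2, 4}) = 3
G(17) = mex({0, 1, 3, 4}) = 2
G(18) = mex({0, 1, 3, 4}) = 2
G(19) = mex({0, 1, 3, 5}) = 2
G(20) = mex({0, 1, 2, 3, 5}) = 4
G(21) = mex({0, 1, 2, 3, 5}) = 4
G(22) = mex({1, 2, 6}) = 0
G(23) = mex({0, 1, 2, 3, 4, 6}) = 5
G(24) = mex({0, 1, 2, 3, 4}) = 5
G(25) = mex({0, 1, 3, 4, 7}) = 2
G(26) = mex({0, 1, 3, 4, 5, 7}) = 2
G(27) = mex({0, 1, 3, 5}) = 2
G(28) = mex({0, 1, 2, 5}) = 3
G(29) = mex({0, 1, 2, 4, 5, 6}) = 3
G(30) = mex({1, 2, 4, 6}) = 0
G(31) = mex({0, 1, 2, 3, 4, 6}) = 5
G(32) = mex({1, 2, 3, 4, 7}) = 0
G(33) = mex({0, 3, 7}) = 1
G(34) = mex({0, 2, 3, 5, 7}) = 1
G(35) = mex({0, 2, 3, 5, 6}) = 1
G(36) = mex({0, 1, 2, 5, 6}) = 3
G(37) = mex({0, 1, 2, 4, 5, 6}) = 3
G(38) = mex({0, 1, 2, 4}) = 3
G(39) = mex({0, 1, 2, 3, 4, 7}) = 5
Therefore G(39) = 5.

5


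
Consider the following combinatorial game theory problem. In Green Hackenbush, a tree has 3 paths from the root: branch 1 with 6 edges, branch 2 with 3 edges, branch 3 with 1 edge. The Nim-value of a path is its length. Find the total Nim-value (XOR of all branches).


The tree has 3 branches from the ground vertex.
In Green Hackenbush, the Nim-value of a simple path of length k is k.
Branch 1: length 6, Nim-value = 6
Branch 2: length 3, Nim-value = 3
Branch 3: length 1, Nim-value = 1
Total Nim-value = XOR of all branch values:
0 XOR 6 = 6
6 XOR 3 = 5
5 XOR 1 = 4
Nim-value of the tree = 4

4


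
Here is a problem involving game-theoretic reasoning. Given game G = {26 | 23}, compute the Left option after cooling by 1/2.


Original game: {26 | 23} (a switch {a | b} with a > b).
Cooling by t (for t below the temperature (a - b)/2 = 3/2) taxes each move by t: {a | b} cooled by t is {a - t | b + t}.
Cooling amount: t = 1/2
Cooled Left option: 26 - 1/2 = 51/2
Cooled Right option: 23 + 1/2 = 47/2
Cooled game: {51/2 | 47/2}
Left option = 51/2

51/2


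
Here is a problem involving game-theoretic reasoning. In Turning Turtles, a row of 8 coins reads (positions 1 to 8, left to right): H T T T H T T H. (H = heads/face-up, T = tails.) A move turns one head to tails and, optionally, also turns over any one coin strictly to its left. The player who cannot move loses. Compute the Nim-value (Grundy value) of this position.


Coins: H T T T H T T H
Key fact: a single head at position k behaves exactly like a Nim heap of size k (turning it to T and optionally flipping a coin at j < k corresponds to moving the heap from k to j, or to 0), and heads combine as a disjunctive sum (two heads at the same place would cancel, matching j XOR j = 0). So the Nim-value is the XOR of the 1-indexed positions of the heads.
Face-up positions (1-indexed): [1, 5, 8]
XOR 0 with 1: 0 XOR 1 = 1
XOR 1 with 5: 1 XOR 5 = 4
XOR 4 with 8: 4 XOR 8 = 12
Nim-value = 12

12


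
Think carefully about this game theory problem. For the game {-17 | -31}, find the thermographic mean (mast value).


Game = {-17 | -31}, a switch {a | b} with numbers a > b.
Its thermograph has left wall a - t and right wall b + t, which meet at t = (a - b)/2, where both equal (a + b)/2. So the mast (mean value) is at (a + b)/2.
Mean = (-17 + (-31))/2 = -48/2 = -24

-24


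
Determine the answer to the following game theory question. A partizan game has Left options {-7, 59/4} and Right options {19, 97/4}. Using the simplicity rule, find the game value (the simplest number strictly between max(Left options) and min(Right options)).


Left options: {-7, 59/4}, max = 59/4
Right options: {19, 97/4}, min = 19
All options are numbers and max(Left) < min(Right), so by the simplicity theorem the value is the simplest (earliest-born) number strictly between 59/4 and 19.
Integers 15 through 18 all lie strictly between 59/4 and 19.
Among integers, the simplest (lowest birthday = smallest |n|; 0 is born on day 0, +-n on day n) is 15.
No non-integer in the interval can be simpler: if x is a non-integer in the interval, then floor(x) or ceil(x) also lies in the interval (the interval contains an integer), and both are proper prefixes of x's sign expansion, i.e. born earlier. So the game value is 15.
Game value = 15

15


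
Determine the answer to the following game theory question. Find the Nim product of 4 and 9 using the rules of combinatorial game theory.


Nim multiplication is bilinear over XOR: (u XOR v) * w = (u*w) XOR (v*w).
So we split each operand into its bit components and XOR the pairwise Nim products.
4 = 4 (as XOR of powers of 2).
9 = 1 + 8 (as XOR of powers of 2).
Using the standard Nim-product table on single bits:
  2*2 = 3,   2*4 = 8,   2*8 = 12,
  4*4 = 6,   4*8 = 11,  8*8 = 13,
and  1*x = x (identity), k*l = l*k (commutative).
Pairwise Nim products:
  4 * 1 = 4
  4 * 8 = 11
XOR them: 4 XOR 11 = 15.
Result: 4 * 9 = 15 (in Nim).

15


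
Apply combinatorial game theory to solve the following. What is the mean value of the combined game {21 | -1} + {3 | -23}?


G1 = {21 | -1}, G2 = {3 | -23}
Each is a switch {a | b} with numbers a > b; its mean value is (a + b)/2, and mean value is additive over game sums: m(G1 + G2) = m(G1) + m(G2).
Mean of G1 = (21 + (-1))/2 = 20/2 = 10
Mean of G2 = (3 + (-23))/2 = -20/2 = -10
Mean of G1 + G2 = 10 + -10 = 0

0


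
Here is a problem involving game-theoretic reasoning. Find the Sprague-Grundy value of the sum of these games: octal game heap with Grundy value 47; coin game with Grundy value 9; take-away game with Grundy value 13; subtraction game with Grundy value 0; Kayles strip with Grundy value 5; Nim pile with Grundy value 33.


By the Sprague-Grundy theorem, the Grundy value of a sum of games is the XOR of individual Grundy values.
octal game heap: Grundy value = 47. Running XOR: 0 XOR 47 = 47
coin game: Grundy value = 9. Running XOR: 47 XOR 9 = 38
take-away game: Grundy value = 13. Running XOR: 38 XOR 13 = 43
subtraction game: Grundy value = 0. Running XOR: 43 XOR 0 = 43
Kayles strip: Grundy value = 5. Running XOR: 43 XOR 5 = 46
Nim pile: Grundy value = 33. Running XOR: 46 XOR 33 = 15
The combined Grundy value is 15.

15


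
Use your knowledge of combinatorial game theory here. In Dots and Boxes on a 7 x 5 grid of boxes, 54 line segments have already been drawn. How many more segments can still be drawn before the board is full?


Grid: 7 x 5 boxes, i.e. 8 rows and 6 columns of dots.
Horizontal edges: (rows + 1) * cols = 8 * 5 = 40
Vertical edges: rows * (cols + 1) = 7 * 6 = 42
Total edges: 40 + 42 = 82
Edges drawn: 54
Remaining: 82 - 54 = 28

28


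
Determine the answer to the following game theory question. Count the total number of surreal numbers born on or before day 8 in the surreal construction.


Day 0: {|} = 0 is born. Count = 1.
Day n: the number of surreal numbers born by day n is 2^(n+1) - 1.
By day 0: 2^1 - 1 = 1
By day 1: 2^2 - 1 = 3
By day 2: 2^3 - 1 = 7
By day 3: 2^4 - 1 = 15
By day 4: 2^5 - 1 = 31
By day 5: 2^6 - 1 = 63
By day 6: 2^7 - 1 = 127
By day 7: 2^8 - 1 = 255
By day 8: 2^9 - 1 = 511
By day 8: 511 surreal numbers.

511


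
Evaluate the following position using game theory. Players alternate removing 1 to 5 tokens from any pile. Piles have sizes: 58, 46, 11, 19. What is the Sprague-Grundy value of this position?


Subtraction set: {1, 2, 3, 4, 5}
For this subtraction set, G(n) = n mod 6 (period = max + 1 = 6).
Pile 1 (size 58): G(58) = 58 mod 6 = 4
Pile 2 (size 46): G(46) = 46 mod 6 = 4
Pile 3 (size 11): G(11) = 11 mod 6 = 5
Pile 4 (size 19): G(19) = 19 mod 6 = 1
Total Grundy value = XOR of all: 4 XOR 4 XOR 5 XOR 1 = 4

4


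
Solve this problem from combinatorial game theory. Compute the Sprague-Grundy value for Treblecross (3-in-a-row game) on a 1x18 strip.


Treblecross: place X on empty cells; 3-in-a-row wins.
Playing within two cells of an existing X lets the opponent win at once, so sensible play treats the cells i-2..i+2 around each X as dead. The player left with no safe cell loses, so this is a normal-play take-away game on strips of safe cells.
Placing X at cell i (0-indexed) of a strip of k safe cells leaves independent strips of sizes max(0, i-2) and max(0, k-i-3). Hence G(k) = mex{ G(max(0,i-2)) XOR G(max(0,k-i-3)) : 0 <= i < k }, with G(0) = 0.
G(1): splits (0,0):0^0=0 -> mex({0}) = 1
G(2): splits (0,0):0^0=0 -> mex({0}) = 1
G(3): splits (0,0):0^0=0 -> mex({0}) = 1
G(4): splits (0,1):0^1=1 (0,0):0^0=0 -> mex({0, 1}) = 2
G(5): splits (0,2):0^1=1 (0,1):0^1=1 (0,0):0^0=0 -> mex({0, 1}) = 2
G(6) = mex({1}) = 0
G(7) = mex({0, 1, 2}) = 3
G(8) = mex({0, 1, 2}) = 3
G(9) = mex({0, 2}) = 1
G(10) = mex({0, 2, 3}) = 1
G(11) = mex({0, 3}) = 1
G(12) = mex({1, 3}) = 0
G(13) = mex({0, 1, 2, 3}) = 4
G(14) = mex({0, 1, 2}) = 3
G(15) = mex({0, 1, 2}) = 3
G(16) = mex({0, 1, 2, 4}) = 3
G(17) = mex({0, 1, 3, 4}) = 2
G(18) = mex({0, 1, 3, 4}) = 2
Therefore G(18) = 2.

2


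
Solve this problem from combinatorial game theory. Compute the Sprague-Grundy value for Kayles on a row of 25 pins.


Kayles: a move removes 1 or 2 adjacent pins from a contiguous row.
Removing pins from a row of k leaves two independent rows (a, b) with a + b = k - 1 (one pin) or a + b = k - 2 (two pins); an end removal gives a = 0.
By Sprague-Grundy, G(k) = mex{ G(a) XOR G(b) } over all these splits. G(0) = 0.
G(1): splits (0,0):0^0=0 -> mex({0}) = 1
G(2): splits (0,1):0^1=1 (0,0):0^0=0 -> mex({0, 1}) = 2
G(3): splits (0,2):0^2=2 (1,1):1^1=0 (0,1):0^1=1 -> mex({0, 1, 2}) = 3
G(4): splits (0,3):0^3=3 (1,2):1^2=3 (0,2):0^2=2 (1,1):1^1=0 -> mex({0, 2, 3}) = 1
G(5): splits (0,4):0^1=1 (1,3):1^3=2 (2,2):2^2=0 (0,3):0^3=3 (1,2):1^2=3 -> mex({0, 1, 2, 3}) = 4
G(6) = mex({0, 1, 2, 4}) = 3
G(7) = mex({0, 1, 3, 4, 5}) = 2
G(8) = mex({0, 2, 3, 5, 6}) = 1
G(9) = mex({0, 1, 2, 3, 6, 7}) = 4
G(10) = mex({0, 1, 3, 4, 5, 7}) = 2
G(11) = mex({0, 1, 2, 3, 4, 5}) = 6
G(12) = mex({0, 1, 2, 3, 5, 6, 7}) = 4
G(13) = mex({0, 2, 3, 4, 6, 7}) = 1
G(14) = mex({0, 1, 4, 5, 6, 7}) = 2
G(15) = mex({0, 1, 2, 3, 4, 5, 6}) = 7
G(16) = mex({0, 2, 3, 5, 6, 7}) = 1
G(17) = mex({0, 1, 2, 3, 5, 6, 7}) = 4
G(18) = mex({0, 1, 2, 4, 5, 6}) = 3
G(19) = mex({0, 1, 3, 4, 5, 7}) = 2
G(20) = mex({0, 2, 3, 4, 5, 6, 7}) = 1
G(21) = mex({0, 1, 2, 3, 5, 6, 7}) = 4
G(22) = mex({0, 1, 2, 3, 4, 5, 7}) = 6
G(23) = mex({0, 1, 2, 3, 4, 5, 6}) = 7
G(24) = mex({0, 1, 2, 3, 5, 6, 7}) = 4
G(25) = mex({0, 2, 3, 4, 6, 7}) = 1
Therefore G(25) = 1.

1


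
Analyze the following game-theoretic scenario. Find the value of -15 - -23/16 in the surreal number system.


x = -15, y = -23/16
Converting to common denominator: 16
x = -240/16, y = -23/16
x - y = -15 - -23/16 = -217/16

-217/16


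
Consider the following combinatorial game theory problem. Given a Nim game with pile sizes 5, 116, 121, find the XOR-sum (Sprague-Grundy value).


We need the XOR (exclusive or) of all pile sizes.
After XOR-ing pile 1 (size 5): 0 XOR 5 = 5
After XOR-ing pile 2 (size 116): 5 XOR 116 = 113
After XOR-ing pile 3 (size 121): 113 XOR 121 = 8
The Nim-value of this position is 8.

8


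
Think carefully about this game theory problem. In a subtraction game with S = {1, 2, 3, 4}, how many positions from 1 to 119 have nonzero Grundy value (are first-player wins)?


Subtraction set S = {1, 2, 3, 4}, so G(n) = n mod 5.
G(n) = 0 when n is a multiple of 5.
Multiples of 5 in [1, 119]: 23
N-positions (nonzero Grundy) = 119 - 23 = 96

96


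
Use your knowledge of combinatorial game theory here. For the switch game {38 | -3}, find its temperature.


The game is {38 | -3}, a switch {a | b} with numbers a > b.
Cooling {a | b} by t gives {a - t | b + t}, which stops being hot when a - t = b + t, i.e. at t = (a - b)/2. So the temperature of a switch is (a - b)/2.
Temperature = (Left option - Right option) / 2
= (38 - (-3)) / 2
= 41 / 2
= 41/2

41/2


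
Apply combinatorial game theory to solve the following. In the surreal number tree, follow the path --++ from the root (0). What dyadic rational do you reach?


Sign expansion: --++
Rule: track bounds (lo, hi), initially (-inf, +inf). On '+', the current value becomes lo and we move to the simplest number in (value, hi): value + 1 if hi = +inf, otherwise the midpoint (value + hi)/2. On '-', the current value becomes hi and we move to value - 1 if lo = -inf, otherwise the midpoint (lo + value)/2.
Start at 0.
Step 1: sign = -, move left. Bounds: (-inf, 0). Value = -1
Step 2: sign = -, move left. Bounds: (-inf, -1). Value = -2
Step 3: sign = +, move right. Bounds: (-2, -1). Value = -3/2
Step 4: sign = +, move right. Bounds: (-3/2, -1). Value = -5/4
The surreal number with sign expansion --++ is -5/4.

-5/4


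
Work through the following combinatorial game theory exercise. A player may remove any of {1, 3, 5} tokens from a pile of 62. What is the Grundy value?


The subtraction set is S = {1, 3, 5}.
G(k) = mex{ G(k - s) : s in S, s <= k }. We compute iteratively: G(0) = 0.
G(1) = mex({0}) = 1
G(2) = mex({1}) = 0
G(3) = mex({0}) = 1
G(4) = mex({1}) = 0
G(5) = mex({0}) = 1
G(6) = mex({1}) = 0
Observe that G(2)..G(6) = 0, 1, 0, 1, 0 repeats G(0)..G(4) = 0, 1, 0, 1, 0.
For k >= max(S) = 5, G(k) is determined by the previous 5 values G(k-5)..G(k-1); a window of 5 consecutive values has recurred shifted by 2, so by induction G(k + 2) = G(k) for all k >= 0: the sequence is periodic from the start with period 2.
One period: G(0..1) = 0, 1.
62 mod 2 = 0, so G(62) = G(0) = 0.

0


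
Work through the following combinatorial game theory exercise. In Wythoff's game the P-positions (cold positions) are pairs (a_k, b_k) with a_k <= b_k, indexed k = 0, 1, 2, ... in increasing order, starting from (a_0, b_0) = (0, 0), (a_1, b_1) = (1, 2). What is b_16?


By Wythoff's theorem, a_k = floor(k * phi) and b_k = floor(k * phi^2) = a_k + k, where phi = (1 + sqrt(5))/2 is the golden ratio.
phi = (1 + sqrt(5))/2 = 1.618034
phi^2 = phi + 1 = 2.618034
k = 16
k * phi^2 = 16 * 2.618034 = 41.888544
b_16 = floor(k * phi^2) = 41 (check: a_16 + k = 25 + 16 = 41)

41


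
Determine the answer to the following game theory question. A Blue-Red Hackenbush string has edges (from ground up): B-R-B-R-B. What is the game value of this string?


Edges (from ground): B-R-B-R-B
By Berlekamp's sign-expansion rule, a Blue-Red Hackenbush stalk has the value of the surreal number whose sign sequence is the edge sequence with B -> + and R -> -.
Sign sequence: +-+-+
Trace the sign expansion in the surreal number tree, starting from 0:
Edge 1: B (sign +) -> bounds (0, +inf), value = 1
Edge 2: R (sign -) -> bounds (0, 1), value = 1/2
Edge 3: B (sign +) -> bounds (1/2, 1), value = 3/4
Edge 4: R (sign -) -> bounds (1/2, 3/4), value = 5/8
Edge 5: B (sign +) -> bounds (5/8, 3/4), value = 11/16
Game value = 11/16

11/16


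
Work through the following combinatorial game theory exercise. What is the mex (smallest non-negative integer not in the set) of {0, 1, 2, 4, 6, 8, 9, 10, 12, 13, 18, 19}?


Set = {0, 1, 2, 4, 6, 8, 9, 10, 12, 13, 18, 19}
0 is in the set.
1 is in the set.
2 is in the set.
3 is NOT in the set. This is the mex.
mex = 3

3


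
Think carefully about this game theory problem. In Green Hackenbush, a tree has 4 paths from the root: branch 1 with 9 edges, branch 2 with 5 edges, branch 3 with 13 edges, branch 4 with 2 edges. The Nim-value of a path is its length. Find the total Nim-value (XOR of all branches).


The tree has 4 branches from the ground vertex.
In Green Hackenbush, the Nim-value of a simple path of length k is k.
Branch 1: length 9, Nim-value = 9
Branch 2: length 5, Nim-value = 5
Branch 3: length 13, Nim-value = 13
Branch 4: length 2, Nim-value = 2
Total Nim-value = XOR of all branch values:
0 XOR 9 = 9
9 XOR 5 = 12
12 XOR 13 = 1
1 XOR 2 = 3
Nim-value of the tree = 3

3


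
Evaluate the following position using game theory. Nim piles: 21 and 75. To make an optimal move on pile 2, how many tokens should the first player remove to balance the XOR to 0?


Piles: 21 and 75
Current XOR: 21 XOR 75 = 94 (non-zero, so this is an N-position).
To make the XOR zero, we need to find a move that balances the piles.
For pile 2 (size 75): target = 75 XOR 94 = 21
We reduce pile 2 from 75 to 21.
Tokens removed: 75 - 21 = 54
Verification: 21 XOR 21 = 0

54


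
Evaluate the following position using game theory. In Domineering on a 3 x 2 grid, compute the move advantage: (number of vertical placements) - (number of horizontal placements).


Board is 3 x 2 (rows x cols).
Left (vertical) placements: (rows-1) * cols = 2 * 2 = 4
Right (horizontal) placements: rows * (cols-1) = 3 * 1 = 3
Advantage = Left - Right = 4 - 3 = 1

1


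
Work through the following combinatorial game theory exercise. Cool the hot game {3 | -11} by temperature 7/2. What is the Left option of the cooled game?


Original game: {3 | -11} (a switch {a | b} with a > b).
Cooling by t (for t below the temperature (a - b)/2 = 7) taxes each move by t: {a | b} cooled by t is {a - t | b + t}.
Cooling amount: t = 7/2
Cooled Left option: 3 - 7/2 = -1/2
Cooled Right option: -11 + 7/2 = -15/2
Cooled game: {-1/2 | -15/2}
Left option = -1/2

-1/2


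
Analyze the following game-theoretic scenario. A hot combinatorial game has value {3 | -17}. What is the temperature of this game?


The game is {3 | -17}, a switch {a | b} with numbers a > b.
Cooling {a | b} by t gives {a - t | b + t}, which stops being hot when a - t = b + t, i.e. at t = (a - b)/2. So the temperature of a switch is (a - b)/2.
Temperature = (Left option - Right option) / 2
= (3 - (-17)) / 2
= 20 / 2
= 10

10


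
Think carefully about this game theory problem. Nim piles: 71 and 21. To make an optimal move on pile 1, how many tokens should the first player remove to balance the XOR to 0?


Piles: 71 and 21
Current XOR: 71 XOR 21 = 82 (non-zero, so this is an N-position).
To make the XOR zero, we need to find a move that balances the piles.
For pile 1 (size 71): target = 71 XOR 82 = 21
We reduce pile 1 from 71 to 21.
Tokens removed: 71 - 21 = 50
Verification: 21 XOR 21 = 0

50


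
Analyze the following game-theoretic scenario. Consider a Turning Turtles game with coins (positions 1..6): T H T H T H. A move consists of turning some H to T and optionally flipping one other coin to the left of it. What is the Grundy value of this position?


Coins: T H T H T H
Key fact: a single head at position k behaves exactly like a Nim heap of size k (turning it to T and optionally flipping a coin at j < k corresponds to moving the heap from k to j, or to 0), and heads combine as a disjunctive sum (two heads at the same place would cancel, matching j XOR j = 0). So the Nim-value is the XOR of the 1-indexed positions of the heads.
Face-up positions (1-indexed): [2, 4, 6]
XOR 0 with 2: 0 XOR 2 = 2
XOR 2 with 4: 2 XOR 4 = 6
XOR 6 with 6: 6 XOR 6 = 0
Nim-value = 0

0


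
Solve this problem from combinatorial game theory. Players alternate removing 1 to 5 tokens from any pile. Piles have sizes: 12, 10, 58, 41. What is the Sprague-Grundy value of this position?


Subtraction set: {1, 2, 3, 4, 5}
For this subtraction set, G(n) = n mod 6 (period = max + 1 = 6).
Pile 1 (size 12): G(12) = 12 mod 6 = 0
Pile 2 (size 10): G(10) = 10 mod 6 = 4
Pile 3 (size 58): G(58) = 58 mod 6 = 4
Pile 4 (size 41): G(41) = 41 mod 6 = 5
Total Grundy value = XOR of all: 0 XOR 4 XOR 4 XOR 5 = 5

5


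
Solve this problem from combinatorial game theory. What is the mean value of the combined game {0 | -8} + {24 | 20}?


G1 = {0 | -8}, G2 = {24 | 20}
Each is a switch {a | b} with numbers a > b; its mean value is (a + b)/2, and mean value is additive over game sums: m(G1 + G2) = m(G1) + m(G2).
Mean of G1 = (0 + (-8))/2 = -8/2 = -4
Mean of G2 = (24 + (20))/2 = 44/2 = 22
Mean of G1 + G2 = -4 + 22 = 18

18


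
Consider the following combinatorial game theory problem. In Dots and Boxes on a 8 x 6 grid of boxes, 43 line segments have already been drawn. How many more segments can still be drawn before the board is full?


Grid: 8 x 6 boxes, i.e. 9 rows and 7 columns of dots.
Horizontal edges: (rows + 1) * cols = 9 * 6 = 54
Vertical edges: rows * (cols + 1) = 8 * 7 = 56
Total edges: 54 + 56 = 110
Edges drawn: 43
Remaining: 110 - 43 = 67

67


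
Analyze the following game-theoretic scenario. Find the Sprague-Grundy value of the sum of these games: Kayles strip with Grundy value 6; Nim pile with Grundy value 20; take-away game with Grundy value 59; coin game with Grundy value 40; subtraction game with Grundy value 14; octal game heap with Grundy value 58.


By the Sprague-Grundy theorem, the Grundy value of a sum of games is the XOR of individual Grundy values.
Kayles strip: Grundy value = 6. Running XOR: 0 XOR 6 = 6
Nim pile: Grundy value = 20. Running XOR: 6 XOR 20 = 18
take-away game: Grundy value = 59. Running XOR: 18 XOR 59 = 41
coin game: Grundy value = 40. Running XOR: 41 XOR 40 = 1
subtraction game: Grundy value = 14. Running XOR: 1 XOR 14 = 15
octal game heap: Grundy value = 58. Running XOR: 15 XOR 58 = 53
The combined Grundy value is 53.

53


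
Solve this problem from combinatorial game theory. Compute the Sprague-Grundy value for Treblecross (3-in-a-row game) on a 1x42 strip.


Treblecross: place X on empty cells; 3-in-a-row wins.
Playing within two cells of an existing X lets the opponent win at once, so sensible play treats the cells i-2..i+2 around each X as dead. The player left with no safe cell loses, so this is a normal-play take-away game on strips of safe cells.
Placing X at cell i (0-indexed) of a strip of k safe cells leaves independent strips of sizes max(0, i-2) and max(0, k-i-3). Hence G(k) = mex{ G(max(0,i-2)) XOR G(max(0,k-i-3)) : 0 <= i < k }, with G(0) = 0.
G(1): splits (0,0):0^0=0 -> mex({0}) = 1
G(2): splits (0,0):0^0=0 -> mex({0}) = 1
G(3): splits (0,0):0^0=0 -> mex({0}) = 1
G(4): splits (0,1):0^1=1 (0,0):0^0=0 -> mex({0, 1}) = 2
G(5): splits (0,2):0^1=1 (0,1):0^1=1 (0,0):0^0=0 -> mex({0, 1}) = 2
G(6) = mex({1}) = 0
G(7) = mex({0, 1, 2}) = 3
G(8) = mex({0, 1, 2}) = 3
G(9) = mex({0, 2}) = 1
G(10) = mex({0, 2, 3}) = 1
G(11) = mex({0, 3}) = 1
G(12) = mex({1, 3}) = 0
G(13) = mex({0, 1, 2, 3}) = 4
G(14) = mex({0, 1, 2}) = 3
G(15) = mex({0, 1, 2}) = 3
G(16) = mex({0, 1, 2, 4}) = 3
G(17) = mex({0, 1, 3, 4}) = 2
G(18) = mex({0, 1, 3, 4}) = 2
G(19) = mex({0, 1, 3, 5}) = 2
G(20) = mex({0, 1, 2, 3, 5}) = 4
G(21) = mex({0, 1, 2, 3, 5}) = 4
G(22) = mex({1, 2, 6}) = 0
G(23) = mex({0, 1, 2, 3, 4, 6}) = 5
G(24) = mex({0, 1, 2, 3, 4}) = 5
G(25) = mex({0, 1, 3, 4, 7}) = 2
G(26) = mex({0, 1, 3, 4, 5, 7}) = 2
G(27) = mex({0, 1, 3, 5}) = 2
G(28) = mex({0, 1, 2, 5}) = 3
G(29) = mex({0, 1, 2, 4, 5, 6}) = 3
G(30) = mex({1, 2, 4, 6}) = 0
G(31) = mex({0, 1, 2, 3, 4, 6}) = 5
G(32) = mex({1, 2, 3, 4, 7}) = 0
G(33) = mex({0, 3, 7}) = 1
G(34) = mex({0, 2, 3, 5, 7}) = 1
G(35) = mex({0, 2, 3, 5, 6}) = 1
G(36) = mex({0, 1, 2, 5, 6}) = 3
G(37) = mex({0, 1, 2, 4, 5, 6}) = 3
G(38) = mex({0, 1, 2, 4}) = 3
G(39) = mex({0, 1, 2, 3, 4, 7}) = 5
G(40) = mex({0, 1, 2, 3, 4, 5, 7}) = 6
G(41) = mex({0, 1, 2, 3, 5, 7}) = 4
G(42) = mex({0, 1, 2, 3, 5, 6, 7}) = 4
Therefore G(42) = 4.

4


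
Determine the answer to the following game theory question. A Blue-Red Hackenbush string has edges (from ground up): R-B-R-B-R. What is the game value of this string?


Edges (from ground): R-B-R-B-R
By Berlekamp's sign-expansion rule, a Blue-Red Hackenbush stalk has the value of the surreal number whose sign sequence is the edge sequence with B -> + and R -> -.
Sign sequence: -+-+-
Trace the sign expansion in the surreal number tree, starting from 0:
Edge 1: R (sign -) -> bounds (-inf, 0), value = -1
Edge 2: B (sign +) -> bounds (-1, 0), value = -1/2
Edge 3: R (sign -) -> bounds (-1, -1/2), value = -3/4
Edge 4: B (sign +) -> bounds (-3/4, -1/2), value = -5/8
Edge 5: R (sign -) -> bounds (-3/4, -5/8), value = -11/16
Game value = -11/16

-11/16
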